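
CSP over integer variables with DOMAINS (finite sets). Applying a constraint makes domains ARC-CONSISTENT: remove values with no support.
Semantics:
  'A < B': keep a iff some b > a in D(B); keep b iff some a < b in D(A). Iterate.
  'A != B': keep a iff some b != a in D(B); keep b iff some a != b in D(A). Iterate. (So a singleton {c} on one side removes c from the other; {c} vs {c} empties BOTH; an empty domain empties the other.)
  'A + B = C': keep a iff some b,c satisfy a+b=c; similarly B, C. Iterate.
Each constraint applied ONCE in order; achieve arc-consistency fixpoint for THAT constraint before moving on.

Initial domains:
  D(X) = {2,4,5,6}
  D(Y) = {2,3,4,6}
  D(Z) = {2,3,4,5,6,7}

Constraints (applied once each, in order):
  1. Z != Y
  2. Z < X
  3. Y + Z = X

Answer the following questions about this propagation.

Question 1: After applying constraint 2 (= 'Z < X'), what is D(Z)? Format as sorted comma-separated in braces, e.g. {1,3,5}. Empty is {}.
Answer: {2,3,4,5}

Derivation:
Constraint 1 (Z != Y) on D(Z)={2,3,4,5,6,7} D(Y)={2,3,4,6}: no change
Constraint 2 (Z < X) on D(Z)={2,3,4,5,6,7} D(X)={2,4,5,6}: Z {2,3,4,5,6,7}->{2,3,4,5}; X {2,4,5,6}->{4,5,6}
So after constraint 2: D(Z) = {2,3,4,5}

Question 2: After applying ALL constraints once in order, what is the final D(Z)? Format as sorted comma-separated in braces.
Constraint 1 (Z != Y) on D(Z)={2,3,4,5,6,7} D(Y)={2,3,4,6}: no change
Constraint 2 (Z < X) on D(Z)={2,3,4,5,6,7} D(X)={2,4,5,6}: Z {2,3,4,5,6,7}->{2,3,4,5}; X {2,4,5,6}->{4,5,6}
Constraint 3 (Y + Z = X) on D(Y)={2,3,4,6} D(Z)={2,3,4,5} D(X)={4,5,6}: Y {2,3,4,6}->{2,3,4}; Z {2,3,4,5}->{2,3,4}
So after all 3 constraints: D(Z) = {2,3,4}

Answer: {2,3,4}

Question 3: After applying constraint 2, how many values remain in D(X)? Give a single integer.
Constraint 1 (Z != Y) on D(Z)={2,3,4,5,6,7} D(Y)={2,3,4,6}: no change
Constraint 2 (Z < X) on D(Z)={2,3,4,5,6,7} D(X)={2,4,5,6}: Z {2,3,4,5,6,7}->{2,3,4,5}; X {2,4,5,6}->{4,5,6}
So after constraint 2: D(X)={4,5,6}, size = 3

Answer: 3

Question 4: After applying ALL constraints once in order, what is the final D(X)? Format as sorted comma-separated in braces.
Constraint 1 (Z != Y) on D(Z)={2,3,4,5,6,7} D(Y)={2,3,4,6}: no change
Constraint 2 (Z < X) on D(Z)={2,3,4,5,6,7} D(X)={2,4,5,6}: Z {2,3,4,5,6,7}->{2,3,4,5}; X {2,4,5,6}->{4,5,6}
Constraint 3 (Y + Z = X) on D(Y)={2,3,4,6} D(Z)={2,3,4,5} D(X)={4,5,6}: Y {2,3,4,6}->{2,3,4}; Z {2,3,4,5}->{2,3,4}
So after all 3 constraints: D(X) = {4,5,6}

Answer: {4,5,6}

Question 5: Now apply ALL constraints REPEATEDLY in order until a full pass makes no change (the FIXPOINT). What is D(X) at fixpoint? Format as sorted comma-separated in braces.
Answer: {4,5,6}

Derivation:
pass 0 (initial): D(X)={2,4,5,6}
pass 1: X {2,4,5,6}->{4,5,6}; Y {2,3,4,6}->{2,3,4}; Z {2,3,4,5,6,7}->{2,3,4}
pass 2: no change
Fixpoint after 2 passes: D(X) = {4,5,6}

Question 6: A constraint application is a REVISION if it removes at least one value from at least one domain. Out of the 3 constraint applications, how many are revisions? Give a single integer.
Constraint 1 (Z != Y) on D(Z)={2,3,4,5,6,7} D(Y)={2,3,4,6}: no change => not a revision
Constraint 2 (Z < X) on D(Z)={2,3,4,5,6,7} D(X)={2,4,5,6}: Z {2,3,4,5,6,7}->{2,3,4,5}; X {2,4,5,6}->{4,5,6} => REVISION
Constraint 3 (Y + Z = X) on D(Y)={2,3,4,6} D(Z)={2,3,4,5} D(X)={4,5,6}: Y {2,3,4,6}->{2,3,4}; Z {2,3,4,5}->{2,3,4} => REVISION
Total revisions = 2

Answer: 2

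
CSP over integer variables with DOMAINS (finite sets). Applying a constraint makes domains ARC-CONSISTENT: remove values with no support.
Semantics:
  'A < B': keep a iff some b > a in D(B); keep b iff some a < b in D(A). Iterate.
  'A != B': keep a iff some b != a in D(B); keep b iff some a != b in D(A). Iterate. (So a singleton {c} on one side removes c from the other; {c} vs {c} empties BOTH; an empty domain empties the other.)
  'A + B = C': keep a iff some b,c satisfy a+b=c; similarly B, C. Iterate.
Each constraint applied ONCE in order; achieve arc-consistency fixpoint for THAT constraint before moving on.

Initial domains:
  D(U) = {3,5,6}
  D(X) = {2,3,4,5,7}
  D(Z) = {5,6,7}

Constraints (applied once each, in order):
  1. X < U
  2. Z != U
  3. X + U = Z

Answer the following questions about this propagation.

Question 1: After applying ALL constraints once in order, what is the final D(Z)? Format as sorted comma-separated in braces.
Answer: {5,6,7}

Derivation:
Constraint 1 (X < U) on D(X)={2,3,4,5,7} D(U)={3,5,6}: X {2,3,4,5,7}->{2,3,4,5}
Constraint 2 (Z != U) on D(Z)={5,6,7} D(U)={3,5,6}: no change
Constraint 3 (X + U = Z) on D(X)={2,3,4,5} D(U)={3,5,6} D(Z)={5,6,7}: X {2,3,4,5}->{2,3,4}; U {3,5,6}->{3,5}
So after all 3 constraints: D(Z) = {5,6,7}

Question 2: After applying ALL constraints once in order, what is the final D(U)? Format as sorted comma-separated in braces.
Constraint 1 (X < U) on D(X)={2,3,4,5,7} D(U)={3,5,6}: X {2,3,4,5,7}->{2,3,4,5}
Constraint 2 (Z != U) on D(Z)={5,6,7} D(U)={3,5,6}: no change
Constraint 3 (X + U = Z) on D(X)={2,3,4,5} D(U)={3,5,6} D(Z)={5,6,7}: X {2,3,4,5}->{2,3,4}; U {3,5,6}->{3,5}
So after all 3 constraints: D(U) = {3,5}

Answer: {3,5}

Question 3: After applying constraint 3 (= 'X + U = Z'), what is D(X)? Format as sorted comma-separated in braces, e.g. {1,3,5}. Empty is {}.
Constraint 1 (X < U) on D(X)={2,3,4,5,7} D(U)={3,5,6}: X {2,3,4,5,7}->{2,3,4,5}
Constraint 2 (Z != U) on D(Z)={5,6,7} D(U)={3,5,6}: no change
Constraint 3 (X + U = Z) on D(X)={2,3,4,5} D(U)={3,5,6} D(Z)={5,6,7}: X {2,3,4,5}->{2,3,4}; U {3,5,6}->{3,5}
So after constraint 3: D(X) = {2,3,4}

Answer: {2,3,4}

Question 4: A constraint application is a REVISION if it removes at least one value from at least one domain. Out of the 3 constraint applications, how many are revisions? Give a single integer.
Answer: 2

Derivation:
Constraint 1 (X < U) on D(X)={2,3,4,5,7} D(U)={3,5,6}: X {2,3,4,5,7}->{2,3,4,5} => REVISION
Constraint 2 (Z != U) on D(Z)={5,6,7} D(U)={3,5,6}: no change => not a revision
Constraint 3 (X + U = Z) on D(X)={2,3,4,5} D(U)={3,5,6} D(Z)={5,6,7}: X {2,3,4,5}->{2,3,4}; U {3,5,6}->{3,5} => REVISION
Total revisions = 2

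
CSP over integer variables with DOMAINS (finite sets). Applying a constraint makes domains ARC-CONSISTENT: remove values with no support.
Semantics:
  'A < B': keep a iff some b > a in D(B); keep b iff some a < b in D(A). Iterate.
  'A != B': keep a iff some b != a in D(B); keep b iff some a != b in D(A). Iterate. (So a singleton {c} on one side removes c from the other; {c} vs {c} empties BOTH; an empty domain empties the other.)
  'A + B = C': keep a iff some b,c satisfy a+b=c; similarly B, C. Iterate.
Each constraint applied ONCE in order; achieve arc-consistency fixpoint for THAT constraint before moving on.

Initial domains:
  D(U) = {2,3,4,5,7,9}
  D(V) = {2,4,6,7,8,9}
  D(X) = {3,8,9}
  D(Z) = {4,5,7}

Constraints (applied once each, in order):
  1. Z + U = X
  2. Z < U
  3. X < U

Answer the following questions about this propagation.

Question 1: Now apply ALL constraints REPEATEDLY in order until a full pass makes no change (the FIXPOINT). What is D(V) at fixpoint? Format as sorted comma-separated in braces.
pass 0 (initial): D(V)={2,4,6,7,8,9}
pass 1: U {2,3,4,5,7,9}->{}; X {3,8,9}->{}; Z {4,5,7}->{4}
pass 2: Z {4}->{}
pass 3: no change
Fixpoint after 3 passes: D(V) = {2,4,6,7,8,9}

Answer: {2,4,6,7,8,9}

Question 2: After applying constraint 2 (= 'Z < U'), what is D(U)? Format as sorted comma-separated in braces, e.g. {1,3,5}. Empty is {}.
Answer: {5}

Derivation:
Constraint 1 (Z + U = X) on D(Z)={4,5,7} D(U)={2,3,4,5,7,9} D(X)={3,8,9}: U {2,3,4,5,7,9}->{2,3,4,5}; X {3,8,9}->{8,9}
Constraint 2 (Z < U) on D(Z)={4,5,7} D(U)={2,3,4,5}: Z {4,5,7}->{4}; U {2,3,4,5}->{5}
So after constraint 2: D(U) = {5}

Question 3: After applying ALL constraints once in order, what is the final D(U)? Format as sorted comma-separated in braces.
Constraint 1 (Z + U = X) on D(Z)={4,5,7} D(U)={2,3,4,5,7,9} D(X)={3,8,9}: U {2,3,4,5,7,9}->{2,3,4,5}; X {3,8,9}->{8,9}
Constraint 2 (Z < U) on D(Z)={4,5,7} D(U)={2,3,4,5}: Z {4,5,7}->{4}; U {2,3,4,5}->{5}
Constraint 3 (X < U) on D(X)={8,9} D(U)={5}: X {8,9}->{}; U {5}->{}
So after all 3 constraints: D(U) = {}

Answer: {}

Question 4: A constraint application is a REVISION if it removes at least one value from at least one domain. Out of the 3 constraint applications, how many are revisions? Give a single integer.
Answer: 3

Derivation:
Constraint 1 (Z + U = X) on D(Z)={4,5,7} D(U)={2,3,4,5,7,9} D(X)={3,8,9}: U {2,3,4,5,7,9}->{2,3,4,5}; X {3,8,9}->{8,9} => REVISION
Constraint 2 (Z < U) on D(Z)={4,5,7} D(U)={2,3,4,5}: Z {4,5,7}->{4}; U {2,3,4,5}->{5} => REVISION
Constraint 3 (X < U) on D(X)={8,9} D(U)={5}: X {8,9}->{}; U {5}->{} => REVISION
Total revisions = 3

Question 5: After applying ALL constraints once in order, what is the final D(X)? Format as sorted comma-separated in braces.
Answer: {}

Derivation:
Constraint 1 (Z + U = X) on D(Z)={4,5,7} D(U)={2,3,4,5,7,9} D(X)={3,8,9}: U {2,3,4,5,7,9}->{2,3,4,5}; X {3,8,9}->{8,9}
Constraint 2 (Z < U) on D(Z)={4,5,7} D(U)={2,3,4,5}: Z {4,5,7}->{4}; U {2,3,4,5}->{5}
Constraint 3 (X < U) on D(X)={8,9} D(U)={5}: X {8,9}->{}; U {5}->{}
So after all 3 constraints: D(X) = {}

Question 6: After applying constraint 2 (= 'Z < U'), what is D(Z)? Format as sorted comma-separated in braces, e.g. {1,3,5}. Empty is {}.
Constraint 1 (Z + U = X) on D(Z)={4,5,7} D(U)={2,3,4,5,7,9} D(X)={3,8,9}: U {2,3,4,5,7,9}->{2,3,4,5}; X {3,8,9}->{8,9}
Constraint 2 (Z < U) on D(Z)={4,5,7} D(U)={2,3,4,5}: Z {4,5,7}->{4}; U {2,3,4,5}->{5}
So after constraint 2: D(Z) = {4}

Answer: {4}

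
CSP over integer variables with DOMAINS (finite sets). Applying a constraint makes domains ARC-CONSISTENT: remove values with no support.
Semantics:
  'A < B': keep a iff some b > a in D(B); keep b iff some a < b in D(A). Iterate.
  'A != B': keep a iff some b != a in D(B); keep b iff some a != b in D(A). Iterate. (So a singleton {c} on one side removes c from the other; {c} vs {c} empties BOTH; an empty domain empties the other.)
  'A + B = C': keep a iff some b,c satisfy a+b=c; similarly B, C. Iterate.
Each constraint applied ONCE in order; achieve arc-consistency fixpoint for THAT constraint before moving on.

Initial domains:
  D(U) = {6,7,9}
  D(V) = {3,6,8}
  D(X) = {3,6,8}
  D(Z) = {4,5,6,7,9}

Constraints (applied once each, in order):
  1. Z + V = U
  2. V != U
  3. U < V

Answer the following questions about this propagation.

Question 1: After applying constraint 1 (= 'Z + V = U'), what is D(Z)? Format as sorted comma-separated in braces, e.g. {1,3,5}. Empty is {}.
Constraint 1 (Z + V = U) on D(Z)={4,5,6,7,9} D(V)={3,6,8} D(U)={6,7,9}: Z {4,5,6,7,9}->{4,6}; V {3,6,8}->{3}; U {6,7,9}->{7,9}
So after constraint 1: D(Z) = {4,6}

Answer: {4,6}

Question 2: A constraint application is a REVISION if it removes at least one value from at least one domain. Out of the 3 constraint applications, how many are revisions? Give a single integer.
Answer: 2

Derivation:
Constraint 1 (Z + V = U) on D(Z)={4,5,6,7,9} D(V)={3,6,8} D(U)={6,7,9}: Z {4,5,6,7,9}->{4,6}; V {3,6,8}->{3}; U {6,7,9}->{7,9} => REVISION
Constraint 2 (V != U) on D(V)={3} D(U)={7,9}: no change => not a revision
Constraint 3 (U < V) on D(U)={7,9} D(V)={3}: U {7,9}->{}; V {3}->{} => REVISION
Total revisions = 2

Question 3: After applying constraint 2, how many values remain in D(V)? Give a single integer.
Constraint 1 (Z + V = U) on D(Z)={4,5,6,7,9} D(V)={3,6,8} D(U)={6,7,9}: Z {4,5,6,7,9}->{4,6}; V {3,6,8}->{3}; U {6,7,9}->{7,9}
Constraint 2 (V != U) on D(V)={3} D(U)={7,9}: no change
So after constraint 2: D(V)={3}, size = 1

Answer: 1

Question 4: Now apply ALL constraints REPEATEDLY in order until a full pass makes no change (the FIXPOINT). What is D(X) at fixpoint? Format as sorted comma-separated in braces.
Answer: {3,6,8}

Derivation:
pass 0 (initial): D(X)={3,6,8}
pass 1: U {6,7,9}->{}; V {3,6,8}->{}; Z {4,5,6,7,9}->{4,6}
pass 2: Z {4,6}->{}
pass 3: no change
Fixpoint after 3 passes: D(X) = {3,6,8}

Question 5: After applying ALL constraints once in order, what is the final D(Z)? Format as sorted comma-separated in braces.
Answer: {4,6}

Derivation:
Constraint 1 (Z + V = U) on D(Z)={4,5,6,7,9} D(V)={3,6,8} D(U)={6,7,9}: Z {4,5,6,7,9}->{4,6}; V {3,6,8}->{3}; U {6,7,9}->{7,9}
Constraint 2 (V != U) on D(V)={3} D(U)={7,9}: no change
Constraint 3 (U < V) on D(U)={7,9} D(V)={3}: U {7,9}->{}; V {3}->{}
So after all 3 constraints: D(Z) = {4,6}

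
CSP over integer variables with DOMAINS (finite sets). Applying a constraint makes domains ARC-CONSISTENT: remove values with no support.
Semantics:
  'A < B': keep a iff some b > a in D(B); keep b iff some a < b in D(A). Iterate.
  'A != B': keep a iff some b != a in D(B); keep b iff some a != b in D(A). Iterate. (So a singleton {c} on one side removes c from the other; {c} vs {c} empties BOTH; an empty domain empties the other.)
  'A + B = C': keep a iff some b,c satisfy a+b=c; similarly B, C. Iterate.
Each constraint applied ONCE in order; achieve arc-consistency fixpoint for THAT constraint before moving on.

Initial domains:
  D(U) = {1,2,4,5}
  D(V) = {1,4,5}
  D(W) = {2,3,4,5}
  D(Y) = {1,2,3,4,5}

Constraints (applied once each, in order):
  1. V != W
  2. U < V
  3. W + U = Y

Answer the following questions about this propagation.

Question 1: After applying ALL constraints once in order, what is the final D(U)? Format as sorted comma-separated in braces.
Constraint 1 (V != W) on D(V)={1,4,5} D(W)={2,3,4,5}: no change
Constraint 2 (U < V) on D(U)={1,2,4,5} D(V)={1,4,5}: U {1,2,4,5}->{1,2,4}; V {1,4,5}->{4,5}
Constraint 3 (W + U = Y) on D(W)={2,3,4,5} D(U)={1,2,4} D(Y)={1,2,3,4,5}: W {2,3,4,5}->{2,3,4}; U {1,2,4}->{1,2}; Y {1,2,3,4,5}->{3,4,5}
So after all 3 constraints: D(U) = {1,2}

Answer: {1,2}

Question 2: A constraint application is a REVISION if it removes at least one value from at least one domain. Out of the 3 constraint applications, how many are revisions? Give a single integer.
Answer: 2

Derivation:
Constraint 1 (V != W) on D(V)={1,4,5} D(W)={2,3,4,5}: no change => not a revision
Constraint 2 (U < V) on D(U)={1,2,4,5} D(V)={1,4,5}: U {1,2,4,5}->{1,2,4}; V {1,4,5}->{4,5} => REVISION
Constraint 3 (W + U = Y) on D(W)={2,3,4,5} D(U)={1,2,4} D(Y)={1,2,3,4,5}: W {2,3,4,5}->{2,3,4}; U {1,2,4}->{1,2}; Y {1,2,3,4,5}->{3,4,5} => REVISION
Total revisions = 2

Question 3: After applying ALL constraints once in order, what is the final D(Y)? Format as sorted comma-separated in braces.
Answer: {3,4,5}

Derivation:
Constraint 1 (V != W) on D(V)={1,4,5} D(W)={2,3,4,5}: no change
Constraint 2 (U < V) on D(U)={1,2,4,5} D(V)={1,4,5}: U {1,2,4,5}->{1,2,4}; V {1,4,5}->{4,5}
Constraint 3 (W + U = Y) on D(W)={2,3,4,5} D(U)={1,2,4} D(Y)={1,2,3,4,5}: W {2,3,4,5}->{2,3,4}; U {1,2,4}->{1,2}; Y {1,2,3,4,5}->{3,4,5}
So after all 3 constraints: D(Y) = {3,4,5}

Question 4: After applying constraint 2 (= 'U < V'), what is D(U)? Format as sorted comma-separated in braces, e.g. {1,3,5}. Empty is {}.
Constraint 1 (V != W) on D(V)={1,4,5} D(W)={2,3,4,5}: no change
Constraint 2 (U < V) on D(U)={1,2,4,5} D(V)={1,4,5}: U {1,2,4,5}->{1,2,4}; V {1,4,5}->{4,5}
So after constraint 2: D(U) = {1,2,4}

Answer: {1,2,4}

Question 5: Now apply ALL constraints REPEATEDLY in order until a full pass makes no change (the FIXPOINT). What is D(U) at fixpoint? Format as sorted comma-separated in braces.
pass 0 (initial): D(U)={1,2,4,5}
pass 1: U {1,2,4,5}->{1,2}; V {1,4,5}->{4,5}; W {2,3,4,5}->{2,3,4}; Y {1,2,3,4,5}->{3,4,5}
pass 2: no change
Fixpoint after 2 passes: D(U) = {1,2}

Answer: {1,2}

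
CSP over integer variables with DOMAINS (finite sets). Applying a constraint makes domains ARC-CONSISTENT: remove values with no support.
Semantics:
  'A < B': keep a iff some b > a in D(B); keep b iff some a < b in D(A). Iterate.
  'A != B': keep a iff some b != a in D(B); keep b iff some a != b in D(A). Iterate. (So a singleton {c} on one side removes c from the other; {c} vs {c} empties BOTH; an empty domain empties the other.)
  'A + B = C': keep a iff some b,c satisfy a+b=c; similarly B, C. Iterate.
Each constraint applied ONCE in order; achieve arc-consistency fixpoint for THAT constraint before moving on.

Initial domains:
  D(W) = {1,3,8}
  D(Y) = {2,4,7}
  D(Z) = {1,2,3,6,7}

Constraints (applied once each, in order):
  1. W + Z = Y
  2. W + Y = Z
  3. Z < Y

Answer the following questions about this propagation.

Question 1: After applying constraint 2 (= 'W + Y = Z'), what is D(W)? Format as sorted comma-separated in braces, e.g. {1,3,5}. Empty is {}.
Constraint 1 (W + Z = Y) on D(W)={1,3,8} D(Z)={1,2,3,6,7} D(Y)={2,4,7}: W {1,3,8}->{1,3}; Z {1,2,3,6,7}->{1,3,6}
Constraint 2 (W + Y = Z) on D(W)={1,3} D(Y)={2,4,7} D(Z)={1,3,6}: W {1,3}->{1}; Y {2,4,7}->{2}; Z {1,3,6}->{3}
So after constraint 2: D(W) = {1}

Answer: {1}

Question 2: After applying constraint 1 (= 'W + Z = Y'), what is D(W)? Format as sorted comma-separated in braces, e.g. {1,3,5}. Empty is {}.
Constraint 1 (W + Z = Y) on D(W)={1,3,8} D(Z)={1,2,3,6,7} D(Y)={2,4,7}: W {1,3,8}->{1,3}; Z {1,2,3,6,7}->{1,3,6}
So after constraint 1: D(W) = {1,3}

Answer: {1,3}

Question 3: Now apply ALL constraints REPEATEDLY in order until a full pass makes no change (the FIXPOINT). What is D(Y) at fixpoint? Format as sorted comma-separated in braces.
Answer: {}

Derivation:
pass 0 (initial): D(Y)={2,4,7}
pass 1: W {1,3,8}->{1}; Y {2,4,7}->{}; Z {1,2,3,6,7}->{}
pass 2: W {1}->{}
pass 3: no change
Fixpoint after 3 passes: D(Y) = {}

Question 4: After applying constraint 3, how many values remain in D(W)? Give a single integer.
Constraint 1 (W + Z = Y) on D(W)={1,3,8} D(Z)={1,2,3,6,7} D(Y)={2,4,7}: W {1,3,8}->{1,3}; Z {1,2,3,6,7}->{1,3,6}
Constraint 2 (W + Y = Z) on D(W)={1,3} D(Y)={2,4,7} D(Z)={1,3,6}: W {1,3}->{1}; Y {2,4,7}->{2}; Z {1,3,6}->{3}
Constraint 3 (Z < Y) on D(Z)={3} D(Y)={2}: Z {3}->{}; Y {2}->{}
So after constraint 3: D(W)={1}, size = 1

Answer: 1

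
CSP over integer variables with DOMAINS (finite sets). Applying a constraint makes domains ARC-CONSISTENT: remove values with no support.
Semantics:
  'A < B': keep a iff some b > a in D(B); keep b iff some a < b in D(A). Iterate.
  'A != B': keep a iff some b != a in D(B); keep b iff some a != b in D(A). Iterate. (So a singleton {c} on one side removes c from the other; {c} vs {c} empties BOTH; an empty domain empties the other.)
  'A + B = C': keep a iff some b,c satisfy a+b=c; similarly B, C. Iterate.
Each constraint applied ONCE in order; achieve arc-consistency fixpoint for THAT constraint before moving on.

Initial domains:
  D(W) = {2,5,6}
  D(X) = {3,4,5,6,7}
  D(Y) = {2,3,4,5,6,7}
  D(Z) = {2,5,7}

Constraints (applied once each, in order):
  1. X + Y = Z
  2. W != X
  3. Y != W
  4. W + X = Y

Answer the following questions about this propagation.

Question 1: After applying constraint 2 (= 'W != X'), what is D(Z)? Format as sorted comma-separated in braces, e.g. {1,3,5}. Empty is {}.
Answer: {5,7}

Derivation:
Constraint 1 (X + Y = Z) on D(X)={3,4,5,6,7} D(Y)={2,3,4,5,6,7} D(Z)={2,5,7}: X {3,4,5,6,7}->{3,4,5}; Y {2,3,4,5,6,7}->{2,3,4}; Z {2,5,7}->{5,7}
Constraint 2 (W != X) on D(W)={2,5,6} D(X)={3,4,5}: no change
So after constraint 2: D(Z) = {5,7}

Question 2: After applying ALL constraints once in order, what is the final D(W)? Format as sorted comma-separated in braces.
Answer: {}

Derivation:
Constraint 1 (X + Y = Z) on D(X)={3,4,5,6,7} D(Y)={2,3,4,5,6,7} D(Z)={2,5,7}: X {3,4,5,6,7}->{3,4,5}; Y {2,3,4,5,6,7}->{2,3,4}; Z {2,5,7}->{5,7}
Constraint 2 (W != X) on D(W)={2,5,6} D(X)={3,4,5}: no change
Constraint 3 (Y != W) on D(Y)={2,3,4} D(W)={2,5,6}: no change
Constraint 4 (W + X = Y) on D(W)={2,5,6} D(X)={3,4,5} D(Y)={2,3,4}: W {2,5,6}->{}; X {3,4,5}->{}; Y {2,3,4}->{}
So after all 4 constraints: D(W) = {}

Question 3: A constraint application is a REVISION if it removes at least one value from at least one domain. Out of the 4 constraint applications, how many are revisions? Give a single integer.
Constraint 1 (X + Y = Z) on D(X)={3,4,5,6,7} D(Y)={2,3,4,5,6,7} D(Z)={2,5,7}: X {3,4,5,6,7}->{3,4,5}; Y {2,3,4,5,6,7}->{2,3,4}; Z {2,5,7}->{5,7} => REVISION
Constraint 2 (W != X) on D(W)={2,5,6} D(X)={3,4,5}: no change => not a revision
Constraint 3 (Y != W) on D(Y)={2,3,4} D(W)={2,5,6}: no change => not a revision
Constraint 4 (W + X = Y) on D(W)={2,5,6} D(X)={3,4,5} D(Y)={2,3,4}: W {2,5,6}->{}; X {3,4,5}->{}; Y {2,3,4}->{} => REVISION
Total revisions = 2

Answer: 2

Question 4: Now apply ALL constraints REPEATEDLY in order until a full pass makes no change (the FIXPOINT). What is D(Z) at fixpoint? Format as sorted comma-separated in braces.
pass 0 (initial): D(Z)={2,5,7}
pass 1: W {2,5,6}->{}; X {3,4,5,6,7}->{}; Y {2,3,4,5,6,7}->{}; Z {2,5,7}->{5,7}
pass 2: Z {5,7}->{}
pass 3: no change
Fixpoint after 3 passes: D(Z) = {}

Answer: {}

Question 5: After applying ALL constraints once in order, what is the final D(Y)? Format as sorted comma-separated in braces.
Constraint 1 (X + Y = Z) on D(X)={3,4,5,6,7} D(Y)={2,3,4,5,6,7} D(Z)={2,5,7}: X {3,4,5,6,7}->{3,4,5}; Y {2,3,4,5,6,7}->{2,3,4}; Z {2,5,7}->{5,7}
Constraint 2 (W != X) on D(W)={2,5,6} D(X)={3,4,5}: no change
Constraint 3 (Y != W) on D(Y)={2,3,4} D(W)={2,5,6}: no change
Constraint 4 (W + X = Y) on D(W)={2,5,6} D(X)={3,4,5} D(Y)={2,3,4}: W {2,5,6}->{}; X {3,4,5}->{}; Y {2,3,4}->{}
So after all 4 constraints: D(Y) = {}

Answer: {}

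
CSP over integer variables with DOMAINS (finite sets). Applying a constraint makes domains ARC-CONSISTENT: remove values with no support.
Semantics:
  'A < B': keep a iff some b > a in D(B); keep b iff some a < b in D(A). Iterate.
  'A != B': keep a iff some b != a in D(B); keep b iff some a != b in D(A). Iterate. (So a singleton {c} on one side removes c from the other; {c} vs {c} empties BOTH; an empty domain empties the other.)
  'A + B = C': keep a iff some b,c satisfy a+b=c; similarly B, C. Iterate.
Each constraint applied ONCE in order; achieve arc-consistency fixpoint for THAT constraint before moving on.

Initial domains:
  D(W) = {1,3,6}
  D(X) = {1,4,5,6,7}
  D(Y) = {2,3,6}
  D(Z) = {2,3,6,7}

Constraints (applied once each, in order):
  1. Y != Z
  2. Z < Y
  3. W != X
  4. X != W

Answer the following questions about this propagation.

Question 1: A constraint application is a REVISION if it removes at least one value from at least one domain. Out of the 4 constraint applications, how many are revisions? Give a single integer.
Constraint 1 (Y != Z) on D(Y)={2,3,6} D(Z)={2,3,6,7}: no change => not a revision
Constraint 2 (Z < Y) on D(Z)={2,3,6,7} D(Y)={2,3,6}: Z {2,3,6,7}->{2,3}; Y {2,3,6}->{3,6} => REVISION
Constraint 3 (W != X) on D(W)={1,3,6} D(X)={1,4,5,6,7}: no change => not a revision
Constraint 4 (X != W) on D(X)={1,4,5,6,7} D(W)={1,3,6}: no change => not a revision
Total revisions = 1

Answer: 1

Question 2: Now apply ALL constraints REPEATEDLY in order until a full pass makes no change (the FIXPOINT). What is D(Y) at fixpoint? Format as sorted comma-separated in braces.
Answer: {3,6}

Derivation:
pass 0 (initial): D(Y)={2,3,6}
pass 1: Y {2,3,6}->{3,6}; Z {2,3,6,7}->{2,3}
pass 2: no change
Fixpoint after 2 passes: D(Y) = {3,6}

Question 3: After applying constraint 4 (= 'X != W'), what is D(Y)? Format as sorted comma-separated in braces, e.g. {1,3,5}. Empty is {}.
Constraint 1 (Y != Z) on D(Y)={2,3,6} D(Z)={2,3,6,7}: no change
Constraint 2 (Z < Y) on D(Z)={2,3,6,7} D(Y)={2,3,6}: Z {2,3,6,7}->{2,3}; Y {2,3,6}->{3,6}
Constraint 3 (W != X) on D(W)={1,3,6} D(X)={1,4,5,6,7}: no change
Constraint 4 (X != W) on D(X)={1,4,5,6,7} D(W)={1,3,6}: no change
So after constraint 4: D(Y) = {3,6}

Answer: {3,6}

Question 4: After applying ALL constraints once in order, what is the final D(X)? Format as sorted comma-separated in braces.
Answer: {1,4,5,6,7}

Derivation:
Constraint 1 (Y != Z) on D(Y)={2,3,6} D(Z)={2,3,6,7}: no change
Constraint 2 (Z < Y) on D(Z)={2,3,6,7} D(Y)={2,3,6}: Z {2,3,6,7}->{2,3}; Y {2,3,6}->{3,6}
Constraint 3 (W != X) on D(W)={1,3,6} D(X)={1,4,5,6,7}: no change
Constraint 4 (X != W) on D(X)={1,4,5,6,7} D(W)={1,3,6}: no change
So after all 4 constraints: D(X) = {1,4,5,6,7}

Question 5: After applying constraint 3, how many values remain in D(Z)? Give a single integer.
Constraint 1 (Y != Z) on D(Y)={2,3,6} D(Z)={2,3,6,7}: no change
Constraint 2 (Z < Y) on D(Z)={2,3,6,7} D(Y)={2,3,6}: Z {2,3,6,7}->{2,3}; Y {2,3,6}->{3,6}
Constraint 3 (W != X) on D(W)={1,3,6} D(X)={1,4,5,6,7}: no change
So after constraint 3: D(Z)={2,3}, size = 2

Answer: 2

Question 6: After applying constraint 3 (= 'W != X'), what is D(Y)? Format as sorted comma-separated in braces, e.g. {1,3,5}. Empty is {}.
Constraint 1 (Y != Z) on D(Y)={2,3,6} D(Z)={2,3,6,7}: no change
Constraint 2 (Z < Y) on D(Z)={2,3,6,7} D(Y)={2,3,6}: Z {2,3,6,7}->{2,3}; Y {2,3,6}->{3,6}
Constraint 3 (W != X) on D(W)={1,3,6} D(X)={1,4,5,6,7}: no change
So after constraint 3: D(Y) = {3,6}

Answer: {3,6}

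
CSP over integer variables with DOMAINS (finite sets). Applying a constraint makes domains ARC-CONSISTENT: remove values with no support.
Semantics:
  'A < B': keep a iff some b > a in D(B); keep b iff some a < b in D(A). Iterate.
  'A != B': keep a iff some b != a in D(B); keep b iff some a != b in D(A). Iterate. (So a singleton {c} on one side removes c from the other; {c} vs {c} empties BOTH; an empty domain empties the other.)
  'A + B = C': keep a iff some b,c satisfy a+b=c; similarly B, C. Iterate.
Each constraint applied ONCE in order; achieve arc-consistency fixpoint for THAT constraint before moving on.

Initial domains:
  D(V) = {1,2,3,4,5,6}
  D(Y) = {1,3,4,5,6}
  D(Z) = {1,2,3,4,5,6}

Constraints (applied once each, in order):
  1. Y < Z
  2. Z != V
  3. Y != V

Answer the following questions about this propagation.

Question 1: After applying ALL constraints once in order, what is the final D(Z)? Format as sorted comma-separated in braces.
Answer: {2,3,4,5,6}

Derivation:
Constraint 1 (Y < Z) on D(Y)={1,3,4,5,6} D(Z)={1,2,3,4,5,6}: Y {1,3,4,5,6}->{1,3,4,5}; Z {1,2,3,4,5,6}->{2,3,4,5,6}
Constraint 2 (Z != V) on D(Z)={2,3,4,5,6} D(V)={1,2,3,4,5,6}: no change
Constraint 3 (Y != V) on D(Y)={1,3,4,5} D(V)={1,2,3,4,5,6}: no change
So after all 3 constraints: D(Z) = {2,3,4,5,6}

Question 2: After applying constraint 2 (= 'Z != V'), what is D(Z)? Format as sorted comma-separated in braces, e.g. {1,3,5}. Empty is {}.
Answer: {2,3,4,5,6}

Derivation:
Constraint 1 (Y < Z) on D(Y)={1,3,4,5,6} D(Z)={1,2,3,4,5,6}: Y {1,3,4,5,6}->{1,3,4,5}; Z {1,2,3,4,5,6}->{2,3,4,5,6}
Constraint 2 (Z != V) on D(Z)={2,3,4,5,6} D(V)={1,2,3,4,5,6}: no change
So after constraint 2: D(Z) = {2,3,4,5,6}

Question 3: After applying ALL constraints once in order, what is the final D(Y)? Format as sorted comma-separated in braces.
Constraint 1 (Y < Z) on D(Y)={1,3,4,5,6} D(Z)={1,2,3,4,5,6}: Y {1,3,4,5,6}->{1,3,4,5}; Z {1,2,3,4,5,6}->{2,3,4,5,6}
Constraint 2 (Z != V) on D(Z)={2,3,4,5,6} D(V)={1,2,3,4,5,6}: no change
Constraint 3 (Y != V) on D(Y)={1,3,4,5} D(V)={1,2,3,4,5,6}: no change
So after all 3 constraints: D(Y) = {1,3,4,5}

Answer: {1,3,4,5}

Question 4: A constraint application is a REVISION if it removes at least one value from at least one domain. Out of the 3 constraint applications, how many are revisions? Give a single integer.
Constraint 1 (Y < Z) on D(Y)={1,3,4,5,6} D(Z)={1,2,3,4,5,6}: Y {1,3,4,5,6}->{1,3,4,5}; Z {1,2,3,4,5,6}->{2,3,4,5,6} => REVISION
Constraint 2 (Z != V) on D(Z)={2,3,4,5,6} D(V)={1,2,3,4,5,6}: no change => not a revision
Constraint 3 (Y != V) on D(Y)={1,3,4,5} D(V)={1,2,3,4,5,6}: no change => not a revision
Total revisions = 1

Answer: 1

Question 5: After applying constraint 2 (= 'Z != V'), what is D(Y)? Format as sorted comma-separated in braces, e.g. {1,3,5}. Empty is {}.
Constraint 1 (Y < Z) on D(Y)={1,3,4,5,6} D(Z)={1,2,3,4,5,6}: Y {1,3,4,5,6}->{1,3,4,5}; Z {1,2,3,4,5,6}->{2,3,4,5,6}
Constraint 2 (Z != V) on D(Z)={2,3,4,5,6} D(V)={1,2,3,4,5,6}: no change
So after constraint 2: D(Y) = {1,3,4,5}

Answer: {1,3,4,5}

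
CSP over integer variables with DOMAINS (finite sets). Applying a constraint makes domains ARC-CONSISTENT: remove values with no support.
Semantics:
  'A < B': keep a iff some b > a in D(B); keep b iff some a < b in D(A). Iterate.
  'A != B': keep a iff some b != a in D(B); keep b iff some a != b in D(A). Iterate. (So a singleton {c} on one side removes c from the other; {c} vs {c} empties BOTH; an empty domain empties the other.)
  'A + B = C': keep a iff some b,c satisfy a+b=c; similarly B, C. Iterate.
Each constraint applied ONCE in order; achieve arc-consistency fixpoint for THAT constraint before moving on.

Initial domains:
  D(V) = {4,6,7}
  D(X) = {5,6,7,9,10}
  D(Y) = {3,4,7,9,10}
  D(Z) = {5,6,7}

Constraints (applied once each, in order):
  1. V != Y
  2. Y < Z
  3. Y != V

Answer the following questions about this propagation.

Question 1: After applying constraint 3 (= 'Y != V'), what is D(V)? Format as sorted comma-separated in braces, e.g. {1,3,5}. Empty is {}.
Answer: {4,6,7}

Derivation:
Constraint 1 (V != Y) on D(V)={4,6,7} D(Y)={3,4,7,9,10}: no change
Constraint 2 (Y < Z) on D(Y)={3,4,7,9,10} D(Z)={5,6,7}: Y {3,4,7,9,10}->{3,4}
Constraint 3 (Y != V) on D(Y)={3,4} D(V)={4,6,7}: no change
So after constraint 3: D(V) = {4,6,7}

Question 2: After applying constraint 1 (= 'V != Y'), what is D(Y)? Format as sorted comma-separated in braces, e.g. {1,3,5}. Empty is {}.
Constraint 1 (V != Y) on D(V)={4,6,7} D(Y)={3,4,7,9,10}: no change
So after constraint 1: D(Y) = {3,4,7,9,10}

Answer: {3,4,7,9,10}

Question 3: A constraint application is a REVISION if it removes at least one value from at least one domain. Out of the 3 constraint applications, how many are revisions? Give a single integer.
Answer: 1

Derivation:
Constraint 1 (V != Y) on D(V)={4,6,7} D(Y)={3,4,7,9,10}: no change => not a revision
Constraint 2 (Y < Z) on D(Y)={3,4,7,9,10} D(Z)={5,6,7}: Y {3,4,7,9,10}->{3,4} => REVISION
Constraint 3 (Y != V) on D(Y)={3,4} D(V)={4,6,7}: no change => not a revision
Total revisions = 1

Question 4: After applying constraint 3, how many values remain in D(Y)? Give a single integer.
Answer: 2

Derivation:
Constraint 1 (V != Y) on D(V)={4,6,7} D(Y)={3,4,7,9,10}: no change
Constraint 2 (Y < Z) on D(Y)={3,4,7,9,10} D(Z)={5,6,7}: Y {3,4,7,9,10}->{3,4}
Constraint 3 (Y != V) on D(Y)={3,4} D(V)={4,6,7}: no change
So after constraint 3: D(Y)={3,4}, size = 2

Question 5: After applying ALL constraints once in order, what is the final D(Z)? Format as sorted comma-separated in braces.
Constraint 1 (V != Y) on D(V)={4,6,7} D(Y)={3,4,7,9,10}: no change
Constraint 2 (Y < Z) on D(Y)={3,4,7,9,10} D(Z)={5,6,7}: Y {3,4,7,9,10}->{3,4}
Constraint 3 (Y != V) on D(Y)={3,4} D(V)={4,6,7}: no change
So after all 3 constraints: D(Z) = {5,6,7}

Answer: {5,6,7}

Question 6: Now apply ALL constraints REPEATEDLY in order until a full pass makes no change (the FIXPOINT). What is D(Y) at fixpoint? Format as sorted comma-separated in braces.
Answer: {3,4}

Derivation:
pass 0 (initial): D(Y)={3,4,7,9,10}
pass 1: Y {3,4,7,9,10}->{3,4}
pass 2: no change
Fixpoint after 2 passes: D(Y) = {3,4}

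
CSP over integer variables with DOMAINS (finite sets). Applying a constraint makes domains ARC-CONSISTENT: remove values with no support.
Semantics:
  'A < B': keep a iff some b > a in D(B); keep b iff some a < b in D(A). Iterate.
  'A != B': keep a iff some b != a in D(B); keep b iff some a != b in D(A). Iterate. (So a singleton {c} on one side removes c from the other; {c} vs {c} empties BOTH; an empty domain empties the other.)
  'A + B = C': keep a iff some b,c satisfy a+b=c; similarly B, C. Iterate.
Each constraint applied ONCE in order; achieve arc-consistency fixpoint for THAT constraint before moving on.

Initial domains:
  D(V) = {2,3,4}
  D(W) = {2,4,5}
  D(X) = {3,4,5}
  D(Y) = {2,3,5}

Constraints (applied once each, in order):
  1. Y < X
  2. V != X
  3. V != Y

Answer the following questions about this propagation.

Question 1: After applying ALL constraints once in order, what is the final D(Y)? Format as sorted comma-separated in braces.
Answer: {2,3}

Derivation:
Constraint 1 (Y < X) on D(Y)={2,3,5} D(X)={3,4,5}: Y {2,3,5}->{2,3}
Constraint 2 (V != X) on D(V)={2,3,4} D(X)={3,4,5}: no change
Constraint 3 (V != Y) on D(V)={2,3,4} D(Y)={2,3}: no change
So after all 3 constraints: D(Y) = {2,3}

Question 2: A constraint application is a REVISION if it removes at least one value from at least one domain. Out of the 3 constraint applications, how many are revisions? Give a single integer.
Constraint 1 (Y < X) on D(Y)={2,3,5} D(X)={3,4,5}: Y {2,3,5}->{2,3} => REVISION
Constraint 2 (V != X) on D(V)={2,3,4} D(X)={3,4,5}: no change => not a revision
Constraint 3 (V != Y) on D(V)={2,3,4} D(Y)={2,3}: no change => not a revision
Total revisions = 1

Answer: 1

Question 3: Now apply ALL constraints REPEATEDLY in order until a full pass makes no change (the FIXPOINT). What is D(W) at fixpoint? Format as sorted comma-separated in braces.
Answer: {2,4,5}

Derivation:
pass 0 (initial): D(W)={2,4,5}
pass 1: Y {2,3,5}->{2,3}
pass 2: no change
Fixpoint after 2 passes: D(W) = {2,4,5}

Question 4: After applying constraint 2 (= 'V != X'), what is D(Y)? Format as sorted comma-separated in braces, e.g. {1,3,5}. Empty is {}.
Constraint 1 (Y < X) on D(Y)={2,3,5} D(X)={3,4,5}: Y {2,3,5}->{2,3}
Constraint 2 (V != X) on D(V)={2,3,4} D(X)={3,4,5}: no change
So after constraint 2: D(Y) = {2,3}

Answer: {2,3}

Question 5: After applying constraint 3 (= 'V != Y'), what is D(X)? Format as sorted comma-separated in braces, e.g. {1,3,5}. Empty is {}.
Answer: {3,4,5}

Derivation:
Constraint 1 (Y < X) on D(Y)={2,3,5} D(X)={3,4,5}: Y {2,3,5}->{2,3}
Constraint 2 (V != X) on D(V)={2,3,4} D(X)={3,4,5}: no change
Constraint 3 (V != Y) on D(V)={2,3,4} D(Y)={2,3}: no change
So after constraint 3: D(X) = {3,4,5}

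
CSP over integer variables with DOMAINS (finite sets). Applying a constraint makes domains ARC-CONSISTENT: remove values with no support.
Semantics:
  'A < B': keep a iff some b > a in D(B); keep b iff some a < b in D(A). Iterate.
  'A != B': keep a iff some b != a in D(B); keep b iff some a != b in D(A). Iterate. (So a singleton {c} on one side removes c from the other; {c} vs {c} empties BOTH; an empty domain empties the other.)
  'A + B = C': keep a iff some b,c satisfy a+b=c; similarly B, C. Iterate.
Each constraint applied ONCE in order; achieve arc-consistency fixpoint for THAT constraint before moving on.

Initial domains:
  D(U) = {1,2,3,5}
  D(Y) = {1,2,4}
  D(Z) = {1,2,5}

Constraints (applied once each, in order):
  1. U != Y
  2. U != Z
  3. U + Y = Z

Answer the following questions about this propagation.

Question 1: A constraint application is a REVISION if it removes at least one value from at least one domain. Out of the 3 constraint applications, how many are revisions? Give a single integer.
Constraint 1 (U != Y) on D(U)={1,2,3,5} D(Y)={1,2,4}: no change => not a revision
Constraint 2 (U != Z) on D(U)={1,2,3,5} D(Z)={1,2,5}: no change => not a revision
Constraint 3 (U + Y = Z) on D(U)={1,2,3,5} D(Y)={1,2,4} D(Z)={1,2,5}: U {1,2,3,5}->{1,3}; Z {1,2,5}->{2,5} => REVISION
Total revisions = 1

Answer: 1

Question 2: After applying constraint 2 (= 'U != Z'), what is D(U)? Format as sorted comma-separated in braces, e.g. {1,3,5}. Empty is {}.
Answer: {1,2,3,5}

Derivation:
Constraint 1 (U != Y) on D(U)={1,2,3,5} D(Y)={1,2,4}: no change
Constraint 2 (U != Z) on D(U)={1,2,3,5} D(Z)={1,2,5}: no change
So after constraint 2: D(U) = {1,2,3,5}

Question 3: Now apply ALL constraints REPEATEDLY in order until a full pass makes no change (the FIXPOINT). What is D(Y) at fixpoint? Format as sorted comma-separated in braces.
pass 0 (initial): D(Y)={1,2,4}
pass 1: U {1,2,3,5}->{1,3}; Z {1,2,5}->{2,5}
pass 2: no change
Fixpoint after 2 passes: D(Y) = {1,2,4}

Answer: {1,2,4}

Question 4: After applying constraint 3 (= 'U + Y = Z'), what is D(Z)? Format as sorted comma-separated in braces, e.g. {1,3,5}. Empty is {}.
Constraint 1 (U != Y) on D(U)={1,2,3,5} D(Y)={1,2,4}: no change
Constraint 2 (U != Z) on D(U)={1,2,3,5} D(Z)={1,2,5}: no change
Constraint 3 (U + Y = Z) on D(U)={1,2,3,5} D(Y)={1,2,4} D(Z)={1,2,5}: U {1,2,3,5}->{1,3}; Z {1,2,5}->{2,5}
So after constraint 3: D(Z) = {2,5}

Answer: {2,5}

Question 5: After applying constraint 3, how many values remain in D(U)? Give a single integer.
Constraint 1 (U != Y) on D(U)={1,2,3,5} D(Y)={1,2,4}: no change
Constraint 2 (U != Z) on D(U)={1,2,3,5} D(Z)={1,2,5}: no change
Constraint 3 (U + Y = Z) on D(U)={1,2,3,5} D(Y)={1,2,4} D(Z)={1,2,5}: U {1,2,3,5}->{1,3}; Z {1,2,5}->{2,5}
So after constraint 3: D(U)={1,3}, size = 2

Answer: 2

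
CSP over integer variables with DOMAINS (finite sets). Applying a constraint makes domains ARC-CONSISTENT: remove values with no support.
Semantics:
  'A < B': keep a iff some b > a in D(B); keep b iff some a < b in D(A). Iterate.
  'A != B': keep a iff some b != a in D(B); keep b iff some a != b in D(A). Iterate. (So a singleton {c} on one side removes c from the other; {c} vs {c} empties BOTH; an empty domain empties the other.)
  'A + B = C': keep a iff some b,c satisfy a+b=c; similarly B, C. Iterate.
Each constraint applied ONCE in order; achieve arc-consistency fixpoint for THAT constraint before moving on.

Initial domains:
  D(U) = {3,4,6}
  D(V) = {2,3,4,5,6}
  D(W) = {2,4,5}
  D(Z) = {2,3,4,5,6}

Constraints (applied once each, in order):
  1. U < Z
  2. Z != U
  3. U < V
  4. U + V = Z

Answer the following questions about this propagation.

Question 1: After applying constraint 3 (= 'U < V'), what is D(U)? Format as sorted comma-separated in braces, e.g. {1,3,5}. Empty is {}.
Constraint 1 (U < Z) on D(U)={3,4,6} D(Z)={2,3,4,5,6}: U {3,4,6}->{3,4}; Z {2,3,4,5,6}->{4,5,6}
Constraint 2 (Z != U) on D(Z)={4,5,6} D(U)={3,4}: no change
Constraint 3 (U < V) on D(U)={3,4} D(V)={2,3,4,5,6}: V {2,3,4,5,6}->{4,5,6}
So after constraint 3: D(U) = {3,4}

Answer: {3,4}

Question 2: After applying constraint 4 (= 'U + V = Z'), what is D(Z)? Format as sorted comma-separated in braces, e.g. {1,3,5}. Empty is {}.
Constraint 1 (U < Z) on D(U)={3,4,6} D(Z)={2,3,4,5,6}: U {3,4,6}->{3,4}; Z {2,3,4,5,6}->{4,5,6}
Constraint 2 (Z != U) on D(Z)={4,5,6} D(U)={3,4}: no change
Constraint 3 (U < V) on D(U)={3,4} D(V)={2,3,4,5,6}: V {2,3,4,5,6}->{4,5,6}
Constraint 4 (U + V = Z) on D(U)={3,4} D(V)={4,5,6} D(Z)={4,5,6}: U {3,4}->{}; V {4,5,6}->{}; Z {4,5,6}->{}
So after constraint 4: D(Z) = {}

Answer: {}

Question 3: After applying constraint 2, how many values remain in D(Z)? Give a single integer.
Constraint 1 (U < Z) on D(U)={3,4,6} D(Z)={2,3,4,5,6}: U {3,4,6}->{3,4}; Z {2,3,4,5,6}->{4,5,6}
Constraint 2 (Z != U) on D(Z)={4,5,6} D(U)={3,4}: no change
So after constraint 2: D(Z)={4,5,6}, size = 3

Answer: 3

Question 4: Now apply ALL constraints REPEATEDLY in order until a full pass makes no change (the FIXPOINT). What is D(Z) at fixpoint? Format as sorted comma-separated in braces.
pass 0 (initial): D(Z)={2,3,4,5,6}
pass 1: U {3,4,6}->{}; V {2,3,4,5,6}->{}; Z {2,3,4,5,6}->{}
pass 2: no change
Fixpoint after 2 passes: D(Z) = {}

Answer: {}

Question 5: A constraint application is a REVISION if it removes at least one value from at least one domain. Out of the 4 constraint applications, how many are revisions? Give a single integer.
Answer: 3

Derivation:
Constraint 1 (U < Z) on D(U)={3,4,6} D(Z)={2,3,4,5,6}: U {3,4,6}->{3,4}; Z {2,3,4,5,6}->{4,5,6} => REVISION
Constraint 2 (Z != U) on D(Z)={4,5,6} D(U)={3,4}: no change => not a revision
Constraint 3 (U < V) on D(U)={3,4} D(V)={2,3,4,5,6}: V {2,3,4,5,6}->{4,5,6} => REVISION
Constraint 4 (U + V = Z) on D(U)={3,4} D(V)={4,5,6} D(Z)={4,5,6}: U {3,4}->{}; V {4,5,6}->{}; Z {4,5,6}->{} => REVISION
Total revisions = 3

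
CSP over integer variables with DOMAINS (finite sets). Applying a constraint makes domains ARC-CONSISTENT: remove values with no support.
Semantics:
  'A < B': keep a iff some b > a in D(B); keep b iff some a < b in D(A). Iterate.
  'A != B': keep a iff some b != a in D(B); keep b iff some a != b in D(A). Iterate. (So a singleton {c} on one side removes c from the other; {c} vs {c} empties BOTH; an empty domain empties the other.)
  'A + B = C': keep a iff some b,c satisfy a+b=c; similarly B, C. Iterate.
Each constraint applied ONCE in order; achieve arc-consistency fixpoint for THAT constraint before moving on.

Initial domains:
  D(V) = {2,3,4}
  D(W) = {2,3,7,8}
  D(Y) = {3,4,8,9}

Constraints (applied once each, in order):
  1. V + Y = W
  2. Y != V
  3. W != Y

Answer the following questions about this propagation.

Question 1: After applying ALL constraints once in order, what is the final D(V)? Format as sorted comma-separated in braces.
Answer: {3,4}

Derivation:
Constraint 1 (V + Y = W) on D(V)={2,3,4} D(Y)={3,4,8,9} D(W)={2,3,7,8}: V {2,3,4}->{3,4}; Y {3,4,8,9}->{3,4}; W {2,3,7,8}->{7,8}
Constraint 2 (Y != V) on D(Y)={3,4} D(V)={3,4}: no change
Constraint 3 (W != Y) on D(W)={7,8} D(Y)={3,4}: no change
So after all 3 constraints: D(V) = {3,4}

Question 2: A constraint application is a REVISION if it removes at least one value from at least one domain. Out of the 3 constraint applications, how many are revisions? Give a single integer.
Constraint 1 (V + Y = W) on D(V)={2,3,4} D(Y)={3,4,8,9} D(W)={2,3,7,8}: V {2,3,4}->{3,4}; Y {3,4,8,9}->{3,4}; W {2,3,7,8}->{7,8} => REVISION
Constraint 2 (Y != V) on D(Y)={3,4} D(V)={3,4}: no change => not a revision
Constraint 3 (W != Y) on D(W)={7,8} D(Y)={3,4}: no change => not a revision
Total revisions = 1

Answer: 1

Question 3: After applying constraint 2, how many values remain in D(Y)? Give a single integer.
Constraint 1 (V + Y = W) on D(V)={2,3,4} D(Y)={3,4,8,9} D(W)={2,3,7,8}: V {2,3,4}->{3,4}; Y {3,4,8,9}->{3,4}; W {2,3,7,8}->{7,8}
Constraint 2 (Y != V) on D(Y)={3,4} D(V)={3,4}: no change
So after constraint 2: D(Y)={3,4}, size = 2

Answer: 2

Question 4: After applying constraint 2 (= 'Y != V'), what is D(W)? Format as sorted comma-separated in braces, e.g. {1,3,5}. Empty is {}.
Constraint 1 (V + Y = W) on D(V)={2,3,4} D(Y)={3,4,8,9} D(W)={2,3,7,8}: V {2,3,4}->{3,4}; Y {3,4,8,9}->{3,4}; W {2,3,7,8}->{7,8}
Constraint 2 (Y != V) on D(Y)={3,4} D(V)={3,4}: no change
So after constraint 2: D(W) = {7,8}

Answer: {7,8}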